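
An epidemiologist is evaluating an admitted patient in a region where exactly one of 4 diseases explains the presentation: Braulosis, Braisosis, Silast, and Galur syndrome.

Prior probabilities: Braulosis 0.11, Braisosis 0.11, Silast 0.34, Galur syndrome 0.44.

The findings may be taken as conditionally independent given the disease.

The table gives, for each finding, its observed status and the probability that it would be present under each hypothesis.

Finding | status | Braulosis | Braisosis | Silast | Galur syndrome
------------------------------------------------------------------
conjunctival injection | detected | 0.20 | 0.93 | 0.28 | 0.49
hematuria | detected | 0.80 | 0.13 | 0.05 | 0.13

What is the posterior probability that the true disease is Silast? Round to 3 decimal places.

Multiply each prior by the joint likelihood of the evidence pattern:
  Braulosis: 0.11 × 0.20 × 0.80 = 0.0176
  Braisosis: 0.11 × 0.93 × 0.13 = 0.013299
  Silast: 0.34 × 0.28 × 0.05 = 0.00476
  Galur syndrome: 0.44 × 0.49 × 0.13 = 0.028028
Marginal likelihood of the evidence = 0.063687.
P(Silast | evidence) = 0.00476 / 0.063687 ≈ 0.075.

0.075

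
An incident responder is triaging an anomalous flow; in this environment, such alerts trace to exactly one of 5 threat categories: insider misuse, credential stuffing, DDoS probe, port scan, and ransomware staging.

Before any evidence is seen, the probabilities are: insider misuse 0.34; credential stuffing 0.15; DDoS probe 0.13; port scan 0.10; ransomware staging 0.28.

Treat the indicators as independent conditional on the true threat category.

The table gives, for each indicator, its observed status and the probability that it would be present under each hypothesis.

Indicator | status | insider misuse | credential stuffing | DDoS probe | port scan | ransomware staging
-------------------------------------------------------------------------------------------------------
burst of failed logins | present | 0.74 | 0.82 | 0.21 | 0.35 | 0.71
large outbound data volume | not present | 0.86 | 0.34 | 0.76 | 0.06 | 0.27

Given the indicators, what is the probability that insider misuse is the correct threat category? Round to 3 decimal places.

0.117

Multiply each prior by the joint likelihood of the indicator pattern (using 1 − P(present | H) for each absent indicator):
  insider misuse: 0.34 × 0.74 × (1 − 0.86) = 0.035224
  credential stuffing: 0.15 × 0.82 × (1 − 0.34) = 0.08118
  DDoS probe: 0.13 × 0.21 × (1 − 0.76) = 0.006552
  port scan: 0.10 × 0.35 × (1 − 0.06) = 0.0329
  ransomware staging: 0.28 × 0.71 × (1 − 0.27) = 0.14512
Marginal likelihood of the evidence = 0.30098.
P(insider misuse | evidence) = 0.035224 / 0.30098 ≈ 0.117.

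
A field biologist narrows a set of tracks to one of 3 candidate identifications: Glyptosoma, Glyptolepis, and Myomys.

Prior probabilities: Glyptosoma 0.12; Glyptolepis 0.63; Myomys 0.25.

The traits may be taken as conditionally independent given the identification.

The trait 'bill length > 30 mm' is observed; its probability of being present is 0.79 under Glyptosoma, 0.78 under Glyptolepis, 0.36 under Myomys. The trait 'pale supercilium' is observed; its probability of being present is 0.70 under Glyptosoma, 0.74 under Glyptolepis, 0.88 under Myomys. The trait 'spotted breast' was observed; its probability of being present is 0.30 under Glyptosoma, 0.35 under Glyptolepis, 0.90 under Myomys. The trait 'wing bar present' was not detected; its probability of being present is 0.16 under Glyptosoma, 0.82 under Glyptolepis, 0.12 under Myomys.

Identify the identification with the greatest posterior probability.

Myomys

For each hypothesis, the unnormalized posterior weight is prior × product of the trait likelihoods (using 1 − P(present | H) for each absent trait):
  Glyptosoma: 0.12 × 0.79 × 0.70 × 0.30 × (1 − 0.16) = 0.016723
  Glyptolepis: 0.63 × 0.78 × 0.74 × 0.35 × (1 − 0.82) = 0.022909
  Myomys: 0.25 × 0.36 × 0.88 × 0.90 × (1 − 0.12) = 0.062726
Normalizing constant Z = 0.016723 + 0.022909 + 0.062726 = 0.10236.
P(Glyptosoma | evidence) ≈ 0.016723 / 0.10236 ≈ 0.163
P(Glyptolepis | evidence) ≈ 0.022909 / 0.10236 ≈ 0.224
P(Myomys | evidence) ≈ 0.062726 / 0.10236 ≈ 0.613
The largest is 0.613, so Myomys is most probable.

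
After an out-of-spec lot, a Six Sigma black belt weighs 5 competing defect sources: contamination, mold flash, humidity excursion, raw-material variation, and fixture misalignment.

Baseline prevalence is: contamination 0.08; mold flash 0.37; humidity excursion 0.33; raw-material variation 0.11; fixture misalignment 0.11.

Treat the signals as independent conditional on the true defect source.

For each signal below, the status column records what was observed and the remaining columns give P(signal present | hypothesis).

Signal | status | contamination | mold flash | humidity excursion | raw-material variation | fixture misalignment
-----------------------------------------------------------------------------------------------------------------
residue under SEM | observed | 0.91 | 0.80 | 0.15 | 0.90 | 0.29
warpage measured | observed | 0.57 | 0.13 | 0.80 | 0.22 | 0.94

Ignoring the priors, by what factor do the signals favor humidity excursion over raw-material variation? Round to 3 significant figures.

Take the product of per-signal likelihoods under each hypothesis, then divide.
  humidity excursion: 0.15 × 0.80 = 0.12
  raw-material variation: 0.90 × 0.22 = 0.198
Bayes factor = 0.12 / 0.198 ≈ 0.606

0.606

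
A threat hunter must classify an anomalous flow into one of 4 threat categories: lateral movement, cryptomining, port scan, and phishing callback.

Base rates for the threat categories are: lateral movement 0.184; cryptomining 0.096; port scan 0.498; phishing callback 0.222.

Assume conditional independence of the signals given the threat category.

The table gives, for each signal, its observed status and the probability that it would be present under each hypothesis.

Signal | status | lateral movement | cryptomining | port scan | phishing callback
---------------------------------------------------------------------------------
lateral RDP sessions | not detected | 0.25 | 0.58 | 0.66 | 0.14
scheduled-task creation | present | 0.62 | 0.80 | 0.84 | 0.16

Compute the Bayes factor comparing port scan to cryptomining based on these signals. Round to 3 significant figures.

The Bayes factor is the ratio of the joint likelihoods of the signal pattern under the two hypotheses (using 1 − P(present | H) for each absent signal).
  port scan: (1 − 0.66) × 0.84 = 0.2856
  cryptomining: (1 − 0.58) × 0.80 = 0.336
Bayes factor = 0.2856 / 0.336 ≈ 0.850

0.850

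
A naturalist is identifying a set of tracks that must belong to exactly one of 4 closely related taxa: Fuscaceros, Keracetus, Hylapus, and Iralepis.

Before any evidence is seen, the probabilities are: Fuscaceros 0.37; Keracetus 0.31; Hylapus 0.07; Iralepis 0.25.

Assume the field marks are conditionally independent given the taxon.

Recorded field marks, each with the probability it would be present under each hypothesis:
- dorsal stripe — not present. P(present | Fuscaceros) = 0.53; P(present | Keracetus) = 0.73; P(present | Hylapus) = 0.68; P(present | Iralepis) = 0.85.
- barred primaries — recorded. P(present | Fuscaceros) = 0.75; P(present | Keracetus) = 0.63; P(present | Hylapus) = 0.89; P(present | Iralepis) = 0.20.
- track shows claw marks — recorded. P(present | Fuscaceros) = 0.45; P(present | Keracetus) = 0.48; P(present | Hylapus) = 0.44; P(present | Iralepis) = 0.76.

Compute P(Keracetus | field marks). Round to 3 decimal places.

0.257

Multiply each prior by the joint likelihood of the field mark pattern (using 1 − P(present | H) for each absent field mark):
  Fuscaceros: 0.37 × (1 − 0.53) × 0.75 × 0.45 = 0.058691
  Keracetus: 0.31 × (1 − 0.73) × 0.63 × 0.48 = 0.025311
  Hylapus: 0.07 × (1 − 0.68) × 0.89 × 0.44 = 0.0087718
  Iralepis: 0.25 × (1 − 0.85) × 0.20 × 0.76 = 0.0057
Marginal likelihood of the evidence = 0.098474.
P(Keracetus | evidence) = 0.025311 / 0.098474 ≈ 0.257.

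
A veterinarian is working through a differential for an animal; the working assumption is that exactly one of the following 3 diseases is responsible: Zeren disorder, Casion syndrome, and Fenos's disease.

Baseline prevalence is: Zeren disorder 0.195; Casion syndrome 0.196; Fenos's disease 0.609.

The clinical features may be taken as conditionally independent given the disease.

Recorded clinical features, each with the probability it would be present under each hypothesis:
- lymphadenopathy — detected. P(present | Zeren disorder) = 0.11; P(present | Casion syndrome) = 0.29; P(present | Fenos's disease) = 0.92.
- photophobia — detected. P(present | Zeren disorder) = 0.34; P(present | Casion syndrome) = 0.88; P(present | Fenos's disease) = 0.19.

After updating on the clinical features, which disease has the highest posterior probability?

By Bayes' rule with conditional independence, the unnormalized weight for each hypothesis is prior × ∏ likelihoods:
  Zeren disorder: 0.195 × 0.11 × 0.34 = 0.007293
  Casion syndrome: 0.196 × 0.29 × 0.88 = 0.050019
  Fenos's disease: 0.609 × 0.92 × 0.19 = 0.10645
Normalizing constant Z = 0.007293 + 0.050019 + 0.10645 = 0.16377.
P(Zeren disorder | evidence) ≈ 0.007293 / 0.16377 ≈ 0.045
P(Casion syndrome | evidence) ≈ 0.050019 / 0.16377 ≈ 0.305
P(Fenos's disease | evidence) ≈ 0.10645 / 0.16377 ≈ 0.650
The largest is 0.650, so Fenos's disease is most probable.

Fenos's disease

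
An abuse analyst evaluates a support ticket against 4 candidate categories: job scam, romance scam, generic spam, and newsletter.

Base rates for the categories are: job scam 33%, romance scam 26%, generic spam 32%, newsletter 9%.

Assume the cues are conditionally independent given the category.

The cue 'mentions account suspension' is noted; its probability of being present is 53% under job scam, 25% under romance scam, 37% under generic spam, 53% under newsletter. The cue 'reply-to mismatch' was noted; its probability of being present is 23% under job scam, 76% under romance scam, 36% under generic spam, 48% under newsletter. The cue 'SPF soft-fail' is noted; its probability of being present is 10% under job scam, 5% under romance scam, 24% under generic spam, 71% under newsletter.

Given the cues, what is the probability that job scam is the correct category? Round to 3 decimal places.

0.122

Multiply each prior by the joint likelihood of the cue pattern:
  job scam: 0.33 × 0.53 × 0.23 × 0.10 = 0.0040227
  romance scam: 0.26 × 0.25 × 0.76 × 0.05 = 0.00247
  generic spam: 0.32 × 0.37 × 0.36 × 0.24 = 0.01023
  newsletter: 0.09 × 0.53 × 0.48 × 0.71 = 0.016256
Normalizing constant Z = 0.0040227 + 0.00247 + 0.01023 + 0.016256 = 0.032979.
P(job scam | evidence) = 0.0040227 / 0.032979 ≈ 0.122.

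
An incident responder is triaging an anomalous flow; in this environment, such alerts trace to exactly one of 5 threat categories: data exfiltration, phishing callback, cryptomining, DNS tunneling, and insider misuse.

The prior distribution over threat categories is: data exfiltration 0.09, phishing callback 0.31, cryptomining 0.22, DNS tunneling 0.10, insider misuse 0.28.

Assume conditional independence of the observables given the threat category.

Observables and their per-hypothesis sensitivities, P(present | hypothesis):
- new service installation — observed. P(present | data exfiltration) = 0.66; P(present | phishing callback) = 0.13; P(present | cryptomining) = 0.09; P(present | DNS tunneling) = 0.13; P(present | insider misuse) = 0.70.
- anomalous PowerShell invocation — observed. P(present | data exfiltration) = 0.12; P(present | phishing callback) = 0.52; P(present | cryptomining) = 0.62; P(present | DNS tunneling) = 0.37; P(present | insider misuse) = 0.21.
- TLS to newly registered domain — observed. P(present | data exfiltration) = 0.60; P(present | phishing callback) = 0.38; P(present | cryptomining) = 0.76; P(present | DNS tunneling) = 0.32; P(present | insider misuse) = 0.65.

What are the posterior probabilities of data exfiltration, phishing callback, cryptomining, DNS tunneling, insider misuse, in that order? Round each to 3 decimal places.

0.086, 0.160, 0.187, 0.031, 0.537

Multiply each prior by the joint likelihood of the observable pattern:
  data exfiltration: 0.09 × 0.66 × 0.12 × 0.60 = 0.0042768
  phishing callback: 0.31 × 0.13 × 0.52 × 0.38 = 0.0079633
  cryptomining: 0.22 × 0.09 × 0.62 × 0.76 = 0.0093298
  DNS tunneling: 0.10 × 0.13 × 0.37 × 0.32 = 0.0015392
  insider misuse: 0.28 × 0.70 × 0.21 × 0.65 = 0.026754
Marginal likelihood of the evidence = 0.049863.
P(data exfiltration | evidence) = 0.0042768 / 0.049863 ≈ 0.086
P(phishing callback | evidence) = 0.0079633 / 0.049863 ≈ 0.160
P(cryptomining | evidence) = 0.0093298 / 0.049863 ≈ 0.187
P(DNS tunneling | evidence) = 0.0015392 / 0.049863 ≈ 0.031
P(insider misuse | evidence) = 0.026754 / 0.049863 ≈ 0.537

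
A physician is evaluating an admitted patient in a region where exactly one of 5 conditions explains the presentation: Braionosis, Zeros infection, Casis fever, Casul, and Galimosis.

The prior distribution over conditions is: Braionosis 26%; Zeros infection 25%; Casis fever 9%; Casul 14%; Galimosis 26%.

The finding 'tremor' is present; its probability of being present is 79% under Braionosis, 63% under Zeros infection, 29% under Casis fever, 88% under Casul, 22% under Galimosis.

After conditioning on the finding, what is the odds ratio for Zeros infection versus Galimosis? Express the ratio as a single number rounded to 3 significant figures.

The normalizing constant cancels in an odds ratio, so compute prior × likelihood for the two hypotheses only:
  Zeros infection: 0.25 × 0.63 = 0.1575
  Galimosis: 0.26 × 0.22 = 0.0572
Odds(Zeros infection : Galimosis) = 0.1575 / 0.0572 ≈ 2.75.

2.75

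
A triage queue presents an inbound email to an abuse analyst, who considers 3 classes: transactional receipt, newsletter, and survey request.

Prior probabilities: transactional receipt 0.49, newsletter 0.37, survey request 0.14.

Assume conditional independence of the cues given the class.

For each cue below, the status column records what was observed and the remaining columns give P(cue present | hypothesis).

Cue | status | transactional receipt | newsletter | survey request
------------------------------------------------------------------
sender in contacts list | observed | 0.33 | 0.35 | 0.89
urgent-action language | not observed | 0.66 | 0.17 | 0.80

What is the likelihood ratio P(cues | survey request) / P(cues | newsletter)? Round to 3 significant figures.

Joint likelihood of the cue pattern under each hypothesis (using 1 − P(present | H) for each absent cue):
  survey request: 0.89 × (1 − 0.80) = 0.178
  newsletter: 0.35 × (1 − 0.17) = 0.2905
Bayes factor = 0.178 / 0.2905 ≈ 0.613

0.613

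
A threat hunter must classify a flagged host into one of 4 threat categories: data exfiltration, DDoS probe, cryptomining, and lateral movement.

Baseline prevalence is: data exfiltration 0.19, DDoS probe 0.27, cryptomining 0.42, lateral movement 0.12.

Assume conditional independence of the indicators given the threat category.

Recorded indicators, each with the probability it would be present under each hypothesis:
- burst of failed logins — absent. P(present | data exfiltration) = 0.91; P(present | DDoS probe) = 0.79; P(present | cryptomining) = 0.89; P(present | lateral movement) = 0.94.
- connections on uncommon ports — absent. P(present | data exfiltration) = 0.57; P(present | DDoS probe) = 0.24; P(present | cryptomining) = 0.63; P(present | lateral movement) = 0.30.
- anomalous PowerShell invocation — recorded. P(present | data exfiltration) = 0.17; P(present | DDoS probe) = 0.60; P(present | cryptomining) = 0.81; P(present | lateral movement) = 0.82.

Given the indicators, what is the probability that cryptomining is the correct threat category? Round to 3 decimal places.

0.307

For each hypothesis, the unnormalized posterior weight is prior × product of the indicator likelihoods (using 1 − P(present | H) for each absent indicator):
  data exfiltration: 0.19 × (1 − 0.91) × (1 − 0.57) × 0.17 = 0.00125
  DDoS probe: 0.27 × (1 − 0.79) × (1 − 0.24) × 0.60 = 0.025855
  cryptomining: 0.42 × (1 − 0.89) × (1 − 0.63) × 0.81 = 0.013846
  lateral movement: 0.12 × (1 − 0.94) × (1 − 0.30) × 0.82 = 0.0041328
Normalizing constant Z = 0.00125 + 0.025855 + 0.013846 + 0.0041328 = 0.045084.
P(cryptomining | evidence) = 0.013846 / 0.045084 ≈ 0.307.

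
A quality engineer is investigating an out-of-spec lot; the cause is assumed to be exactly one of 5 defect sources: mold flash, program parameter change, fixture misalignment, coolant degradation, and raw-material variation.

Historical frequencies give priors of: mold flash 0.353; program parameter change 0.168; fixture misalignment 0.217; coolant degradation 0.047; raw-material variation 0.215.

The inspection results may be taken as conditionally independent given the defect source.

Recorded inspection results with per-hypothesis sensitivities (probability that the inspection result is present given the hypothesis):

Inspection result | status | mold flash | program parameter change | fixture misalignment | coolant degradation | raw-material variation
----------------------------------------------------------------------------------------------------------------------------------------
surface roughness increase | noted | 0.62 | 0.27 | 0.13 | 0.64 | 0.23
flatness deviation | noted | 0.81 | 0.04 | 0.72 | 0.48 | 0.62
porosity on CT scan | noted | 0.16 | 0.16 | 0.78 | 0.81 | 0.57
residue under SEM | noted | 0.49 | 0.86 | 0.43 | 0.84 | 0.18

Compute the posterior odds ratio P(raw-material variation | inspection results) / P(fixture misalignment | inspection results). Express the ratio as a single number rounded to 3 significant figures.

Unnormalized posterior weight (prior times the inspection result likelihoods) for each of the two hypotheses:
  raw-material variation: 0.215 × 0.23 × 0.62 × 0.57 × 0.18 = 0.0031456
  fixture misalignment: 0.217 × 0.13 × 0.72 × 0.78 × 0.43 = 0.0068124
Odds(raw-material variation : fixture misalignment) = 0.0031456 / 0.0068124 ≈ 0.462.

0.462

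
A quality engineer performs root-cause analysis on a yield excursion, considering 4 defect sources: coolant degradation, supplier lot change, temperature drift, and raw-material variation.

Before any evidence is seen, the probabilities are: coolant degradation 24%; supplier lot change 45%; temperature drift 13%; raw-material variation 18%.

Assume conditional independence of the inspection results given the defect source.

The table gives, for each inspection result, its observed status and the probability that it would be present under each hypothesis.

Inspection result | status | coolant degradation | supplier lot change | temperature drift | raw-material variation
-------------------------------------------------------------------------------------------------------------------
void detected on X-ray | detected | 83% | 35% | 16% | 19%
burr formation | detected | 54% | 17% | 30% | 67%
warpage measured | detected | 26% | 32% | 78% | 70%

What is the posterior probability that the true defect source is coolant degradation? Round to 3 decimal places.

For each hypothesis, the unnormalized posterior weight is prior × product of the inspection result likelihoods:
  coolant degradation: 0.24 × 0.83 × 0.54 × 0.26 = 0.027968
  supplier lot change: 0.45 × 0.35 × 0.17 × 0.32 = 0.008568
  temperature drift: 0.13 × 0.16 × 0.30 × 0.78 = 0.0048672
  raw-material variation: 0.18 × 0.19 × 0.67 × 0.70 = 0.01604
The unnormalized weights sum to 0.057443.
P(coolant degradation | evidence) = 0.027968 / 0.057443 ≈ 0.487.

0.487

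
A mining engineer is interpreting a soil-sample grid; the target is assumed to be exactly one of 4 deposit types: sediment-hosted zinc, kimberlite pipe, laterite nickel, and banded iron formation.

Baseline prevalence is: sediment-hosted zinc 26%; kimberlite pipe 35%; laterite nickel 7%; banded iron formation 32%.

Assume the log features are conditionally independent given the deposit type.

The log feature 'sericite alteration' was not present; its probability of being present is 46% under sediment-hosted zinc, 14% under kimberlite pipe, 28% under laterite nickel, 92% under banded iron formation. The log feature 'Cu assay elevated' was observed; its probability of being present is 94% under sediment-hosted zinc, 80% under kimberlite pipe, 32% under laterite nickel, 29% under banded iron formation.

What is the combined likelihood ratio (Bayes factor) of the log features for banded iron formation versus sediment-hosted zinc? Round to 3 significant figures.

The Bayes factor is the ratio of the joint likelihoods of the log feature pattern under the two hypotheses (using 1 − P(present | H) for each absent log feature).
  banded iron formation: (1 − 0.92) × 0.29 = 0.0232
  sediment-hosted zinc: (1 − 0.46) × 0.94 = 0.5076
Bayes factor = 0.0232 / 0.5076 ≈ 0.0457

0.0457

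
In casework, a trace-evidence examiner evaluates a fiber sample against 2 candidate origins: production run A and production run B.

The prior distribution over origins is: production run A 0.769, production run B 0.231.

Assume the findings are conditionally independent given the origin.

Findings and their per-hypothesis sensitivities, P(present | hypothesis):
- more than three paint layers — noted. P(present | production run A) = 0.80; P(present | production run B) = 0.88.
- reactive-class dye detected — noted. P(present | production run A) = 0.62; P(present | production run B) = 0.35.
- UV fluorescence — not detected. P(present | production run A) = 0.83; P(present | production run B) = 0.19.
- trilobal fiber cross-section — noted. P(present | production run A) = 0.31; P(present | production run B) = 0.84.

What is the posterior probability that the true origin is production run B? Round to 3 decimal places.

Multiply each prior by the joint likelihood of the evidence pattern (using 1 − P(present | H) for each absent finding):
  production run A: 0.769 × 0.80 × 0.62 × (1 − 0.83) × 0.31 = 0.020101
  production run B: 0.231 × 0.88 × 0.35 × (1 − 0.19) × 0.84 = 0.048409
Marginal likelihood of the evidence = 0.06851.
P(production run B | evidence) = 0.048409 / 0.06851 ≈ 0.707.

0.707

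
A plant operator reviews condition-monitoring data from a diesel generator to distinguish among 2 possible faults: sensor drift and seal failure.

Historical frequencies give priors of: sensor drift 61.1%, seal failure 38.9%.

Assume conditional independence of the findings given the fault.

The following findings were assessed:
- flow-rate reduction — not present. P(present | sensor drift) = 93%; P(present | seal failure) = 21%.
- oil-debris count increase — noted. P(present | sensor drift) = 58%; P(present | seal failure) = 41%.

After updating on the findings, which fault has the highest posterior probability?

seal failure

Multiply each prior by the joint likelihood of the evidence pattern (using 1 − P(present | H) for each absent finding):
  sensor drift: 0.611 × (1 − 0.93) × 0.58 = 0.024807
  seal failure: 0.389 × (1 − 0.21) × 0.41 = 0.126
Normalizing constant Z = 0.024807 + 0.126 = 0.1508.
P(sensor drift | evidence) ≈ 0.024807 / 0.1508 ≈ 0.164
P(seal failure | evidence) ≈ 0.126 / 0.1508 ≈ 0.836
The largest is 0.836, so seal failure is most probable.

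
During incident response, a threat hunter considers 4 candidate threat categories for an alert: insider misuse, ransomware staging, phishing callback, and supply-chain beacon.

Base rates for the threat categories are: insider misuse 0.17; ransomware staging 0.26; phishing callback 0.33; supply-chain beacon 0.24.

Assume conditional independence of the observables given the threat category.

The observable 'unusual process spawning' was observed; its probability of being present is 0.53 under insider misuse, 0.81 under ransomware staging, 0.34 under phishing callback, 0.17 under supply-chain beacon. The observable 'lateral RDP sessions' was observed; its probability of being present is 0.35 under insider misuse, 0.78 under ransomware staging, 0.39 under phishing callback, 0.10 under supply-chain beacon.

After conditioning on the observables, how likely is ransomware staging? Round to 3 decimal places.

Multiply each prior by the joint likelihood of the observable pattern:
  insider misuse: 0.17 × 0.53 × 0.35 = 0.031535
  ransomware staging: 0.26 × 0.81 × 0.78 = 0.16427
  phishing callback: 0.33 × 0.34 × 0.39 = 0.043758
  supply-chain beacon: 0.24 × 0.17 × 0.10 = 0.00408
Marginal likelihood of the evidence = 0.24364.
P(ransomware staging | evidence) = 0.16427 / 0.24364 ≈ 0.674.

0.674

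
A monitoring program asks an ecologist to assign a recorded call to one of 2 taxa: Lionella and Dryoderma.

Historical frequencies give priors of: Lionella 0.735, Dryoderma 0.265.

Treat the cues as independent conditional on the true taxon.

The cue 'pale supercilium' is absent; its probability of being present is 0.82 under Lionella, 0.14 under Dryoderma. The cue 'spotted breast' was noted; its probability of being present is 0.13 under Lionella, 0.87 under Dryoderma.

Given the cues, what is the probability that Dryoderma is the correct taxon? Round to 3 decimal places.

Multiply each prior by the joint likelihood of the cue pattern (using 1 − P(present | H) for each absent cue):
  Lionella: 0.735 × (1 − 0.82) × 0.13 = 0.017199
  Dryoderma: 0.265 × (1 − 0.14) × 0.87 = 0.19827
The unnormalized weights sum to 0.21547.
P(Dryoderma | evidence) = 0.19827 / 0.21547 ≈ 0.920.

0.920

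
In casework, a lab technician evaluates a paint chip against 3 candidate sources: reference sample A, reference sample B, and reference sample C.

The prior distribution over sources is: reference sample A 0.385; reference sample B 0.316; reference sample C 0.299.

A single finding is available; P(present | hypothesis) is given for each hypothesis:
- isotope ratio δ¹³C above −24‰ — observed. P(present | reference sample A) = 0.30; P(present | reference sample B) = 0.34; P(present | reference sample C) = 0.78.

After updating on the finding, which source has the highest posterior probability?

reference sample C

For each hypothesis, the unnormalized posterior weight is prior × likelihood:
  reference sample A: 0.385 × 0.30 = 0.1155
  reference sample B: 0.316 × 0.34 = 0.10744
  reference sample C: 0.299 × 0.78 = 0.23322
Marginal likelihood of the evidence = 0.45616.
P(reference sample A | evidence) ≈ 0.1155 / 0.45616 ≈ 0.253
P(reference sample B | evidence) ≈ 0.10744 / 0.45616 ≈ 0.236
P(reference sample C | evidence) ≈ 0.23322 / 0.45616 ≈ 0.511
The largest is 0.511, so reference sample C is most probable.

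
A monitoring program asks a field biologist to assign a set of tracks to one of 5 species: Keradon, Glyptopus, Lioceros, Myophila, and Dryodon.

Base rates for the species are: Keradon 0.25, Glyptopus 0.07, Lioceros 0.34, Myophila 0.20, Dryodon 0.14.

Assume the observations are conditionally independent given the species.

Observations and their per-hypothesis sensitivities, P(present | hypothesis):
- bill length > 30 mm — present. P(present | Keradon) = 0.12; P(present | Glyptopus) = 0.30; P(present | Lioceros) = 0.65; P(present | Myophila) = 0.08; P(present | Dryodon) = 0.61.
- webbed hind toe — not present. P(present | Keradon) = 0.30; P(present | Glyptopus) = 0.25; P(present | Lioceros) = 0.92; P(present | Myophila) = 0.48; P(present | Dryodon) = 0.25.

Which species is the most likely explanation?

Dryodon

By Bayes' rule with conditional independence, the unnormalized weight for each hypothesis is prior × ∏ likelihoods (using 1 − P(present | H) for each absent observation):
  Keradon: 0.25 × 0.12 × (1 − 0.30) = 0.021
  Glyptopus: 0.07 × 0.30 × (1 − 0.25) = 0.01575
  Lioceros: 0.34 × 0.65 × (1 − 0.92) = 0.01768
  Myophila: 0.20 × 0.08 × (1 − 0.48) = 0.00832
  Dryodon: 0.14 × 0.61 × (1 − 0.25) = 0.06405
Marginal likelihood of the evidence = 0.1268.
P(Keradon | evidence) ≈ 0.021 / 0.1268 ≈ 0.166
P(Glyptopus | evidence) ≈ 0.01575 / 0.1268 ≈ 0.124
P(Lioceros | evidence) ≈ 0.01768 / 0.1268 ≈ 0.139
P(Myophila | evidence) ≈ 0.00832 / 0.1268 ≈ 0.066
P(Dryodon | evidence) ≈ 0.06405 / 0.1268 ≈ 0.505
The largest is 0.505, so Dryodon is most probable.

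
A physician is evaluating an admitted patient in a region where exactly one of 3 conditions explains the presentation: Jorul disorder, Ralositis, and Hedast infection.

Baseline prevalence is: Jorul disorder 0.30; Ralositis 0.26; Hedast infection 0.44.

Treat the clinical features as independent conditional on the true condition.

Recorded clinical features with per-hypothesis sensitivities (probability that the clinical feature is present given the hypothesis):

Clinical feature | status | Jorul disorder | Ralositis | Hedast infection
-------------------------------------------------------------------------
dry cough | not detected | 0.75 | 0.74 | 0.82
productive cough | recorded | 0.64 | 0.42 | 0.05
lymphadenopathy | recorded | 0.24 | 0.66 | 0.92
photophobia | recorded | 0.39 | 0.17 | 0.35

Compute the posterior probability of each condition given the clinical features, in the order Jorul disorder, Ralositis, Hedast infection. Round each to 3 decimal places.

0.502, 0.356, 0.142

Multiply each prior by the joint likelihood of the clinical feature pattern (using 1 − P(present | H) for each absent clinical feature):
  Jorul disorder: 0.30 × (1 − 0.75) × 0.64 × 0.24 × 0.39 = 0.0044928
  Ralositis: 0.26 × (1 − 0.74) × 0.42 × 0.66 × 0.17 = 0.0031856
  Hedast infection: 0.44 × (1 − 0.82) × 0.05 × 0.92 × 0.35 = 0.0012751
Marginal likelihood of the evidence = 0.0089535.
P(Jorul disorder | evidence) = 0.0044928 / 0.0089535 ≈ 0.502
P(Ralositis | evidence) = 0.0031856 / 0.0089535 ≈ 0.356
P(Hedast infection | evidence) = 0.0012751 / 0.0089535 ≈ 0.142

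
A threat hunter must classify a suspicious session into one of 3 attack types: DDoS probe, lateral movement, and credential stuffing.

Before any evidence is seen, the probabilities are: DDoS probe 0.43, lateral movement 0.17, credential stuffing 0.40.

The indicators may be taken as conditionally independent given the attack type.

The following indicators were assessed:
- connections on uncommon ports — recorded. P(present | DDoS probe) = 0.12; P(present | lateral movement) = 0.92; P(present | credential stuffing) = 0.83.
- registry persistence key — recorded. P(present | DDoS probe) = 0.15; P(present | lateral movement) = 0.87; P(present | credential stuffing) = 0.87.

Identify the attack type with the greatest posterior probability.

credential stuffing

For each hypothesis, the unnormalized posterior weight is prior × product of the indicator likelihoods:
  DDoS probe: 0.43 × 0.12 × 0.15 = 0.00774
  lateral movement: 0.17 × 0.92 × 0.87 = 0.13607
  credential stuffing: 0.40 × 0.83 × 0.87 = 0.28884
The unnormalized weights sum to 0.43265.
P(DDoS probe | evidence) ≈ 0.00774 / 0.43265 ≈ 0.018
P(lateral movement | evidence) ≈ 0.13607 / 0.43265 ≈ 0.315
P(credential stuffing | evidence) ≈ 0.28884 / 0.43265 ≈ 0.668
The largest is 0.668, so credential stuffing is most probable.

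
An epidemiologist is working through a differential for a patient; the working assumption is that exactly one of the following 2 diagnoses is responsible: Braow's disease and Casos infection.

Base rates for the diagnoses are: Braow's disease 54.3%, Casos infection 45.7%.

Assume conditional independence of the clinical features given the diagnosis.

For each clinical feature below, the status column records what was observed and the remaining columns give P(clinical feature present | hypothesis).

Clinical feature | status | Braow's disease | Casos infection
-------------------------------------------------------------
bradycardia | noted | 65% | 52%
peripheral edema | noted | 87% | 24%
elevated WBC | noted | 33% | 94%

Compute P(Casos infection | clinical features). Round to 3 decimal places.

Multiply each prior by the joint likelihood of the clinical feature pattern:
  Braow's disease: 0.543 × 0.65 × 0.87 × 0.33 = 0.10133
  Casos infection: 0.457 × 0.52 × 0.24 × 0.94 = 0.053612
The unnormalized weights sum to 0.15494.
P(Casos infection | evidence) = 0.053612 / 0.15494 ≈ 0.346.

0.346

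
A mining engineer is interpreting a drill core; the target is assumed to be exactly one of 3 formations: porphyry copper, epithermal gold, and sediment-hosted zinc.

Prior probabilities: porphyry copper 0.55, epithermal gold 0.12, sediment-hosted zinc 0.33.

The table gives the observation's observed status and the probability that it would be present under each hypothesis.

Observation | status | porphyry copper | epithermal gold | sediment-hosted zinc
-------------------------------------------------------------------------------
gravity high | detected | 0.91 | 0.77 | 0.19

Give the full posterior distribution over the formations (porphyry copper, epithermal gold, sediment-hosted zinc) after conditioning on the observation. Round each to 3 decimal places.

0.763, 0.141, 0.096

For each hypothesis, the unnormalized posterior weight is prior × likelihood:
  porphyry copper: 0.55 × 0.91 = 0.5005
  epithermal gold: 0.12 × 0.77 = 0.0924
  sediment-hosted zinc: 0.33 × 0.19 = 0.0627
The unnormalized weights sum to 0.6556.
P(porphyry copper | evidence) = 0.5005 / 0.6556 ≈ 0.763
P(epithermal gold | evidence) = 0.0924 / 0.6556 ≈ 0.141
P(sediment-hosted zinc | evidence) = 0.0627 / 0.6556 ≈ 0.096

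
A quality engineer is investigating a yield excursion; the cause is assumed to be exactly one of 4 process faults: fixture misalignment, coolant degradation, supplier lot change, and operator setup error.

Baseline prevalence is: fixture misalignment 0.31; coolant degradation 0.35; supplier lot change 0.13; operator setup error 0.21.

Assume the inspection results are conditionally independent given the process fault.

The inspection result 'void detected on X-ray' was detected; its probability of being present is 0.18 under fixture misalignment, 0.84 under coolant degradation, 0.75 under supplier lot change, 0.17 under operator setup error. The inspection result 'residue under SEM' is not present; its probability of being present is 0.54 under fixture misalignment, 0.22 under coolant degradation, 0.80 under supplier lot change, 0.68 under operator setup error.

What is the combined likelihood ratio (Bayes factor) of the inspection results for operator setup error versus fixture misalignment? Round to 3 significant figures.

0.657

Joint likelihood of the inspection result pattern under each hypothesis (using 1 − P(present | H) for each absent inspection result):
  operator setup error: 0.17 × (1 − 0.68) = 0.0544
  fixture misalignment: 0.18 × (1 − 0.54) = 0.0828
Bayes factor = 0.0544 / 0.0828 ≈ 0.657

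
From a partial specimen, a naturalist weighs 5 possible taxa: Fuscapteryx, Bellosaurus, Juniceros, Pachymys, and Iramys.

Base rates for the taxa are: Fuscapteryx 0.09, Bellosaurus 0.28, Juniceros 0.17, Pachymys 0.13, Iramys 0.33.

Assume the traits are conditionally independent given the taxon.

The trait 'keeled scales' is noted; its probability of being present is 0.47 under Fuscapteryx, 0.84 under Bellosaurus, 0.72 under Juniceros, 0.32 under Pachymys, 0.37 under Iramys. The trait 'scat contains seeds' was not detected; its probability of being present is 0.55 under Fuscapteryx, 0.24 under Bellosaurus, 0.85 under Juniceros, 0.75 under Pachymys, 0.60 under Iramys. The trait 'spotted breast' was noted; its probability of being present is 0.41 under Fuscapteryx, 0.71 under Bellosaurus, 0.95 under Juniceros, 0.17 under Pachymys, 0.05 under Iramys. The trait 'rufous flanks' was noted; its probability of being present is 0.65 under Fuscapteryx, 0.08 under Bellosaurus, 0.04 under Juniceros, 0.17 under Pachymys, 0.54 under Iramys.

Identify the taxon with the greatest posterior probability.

Multiply each prior by the joint likelihood of the trait pattern (using 1 − P(present | H) for each absent trait):
  Fuscapteryx: 0.09 × 0.47 × (1 − 0.55) × 0.41 × 0.65 = 0.0050728
  Bellosaurus: 0.28 × 0.84 × (1 − 0.24) × 0.71 × 0.08 = 0.010153
  Juniceros: 0.17 × 0.72 × (1 − 0.85) × 0.95 × 0.04 = 0.00069768
  Pachymys: 0.13 × 0.32 × (1 − 0.75) × 0.17 × 0.17 = 0.00030056
  Iramys: 0.33 × 0.37 × (1 − 0.60) × 0.05 × 0.54 = 0.0013187
The unnormalized weights sum to 0.017543.
P(Fuscapteryx | evidence) ≈ 0.0050728 / 0.017543 ≈ 0.289
P(Bellosaurus | evidence) ≈ 0.010153 / 0.017543 ≈ 0.579
P(Juniceros | evidence) ≈ 0.00069768 / 0.017543 ≈ 0.040
P(Pachymys | evidence) ≈ 0.00030056 / 0.017543 ≈ 0.017
P(Iramys | evidence) ≈ 0.0013187 / 0.017543 ≈ 0.075
The largest is 0.579, so Bellosaurus is most probable.

Bellosaurus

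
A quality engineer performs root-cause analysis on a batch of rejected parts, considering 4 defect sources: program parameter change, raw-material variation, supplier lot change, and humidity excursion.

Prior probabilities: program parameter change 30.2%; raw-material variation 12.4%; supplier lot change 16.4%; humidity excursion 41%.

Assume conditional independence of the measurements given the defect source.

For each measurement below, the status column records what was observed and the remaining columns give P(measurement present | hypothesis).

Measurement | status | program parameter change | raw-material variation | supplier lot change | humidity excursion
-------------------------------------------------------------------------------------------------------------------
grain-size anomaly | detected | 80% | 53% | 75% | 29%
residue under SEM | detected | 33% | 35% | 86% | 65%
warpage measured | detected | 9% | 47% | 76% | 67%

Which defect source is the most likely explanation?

For each hypothesis, the unnormalized posterior weight is prior × product of the measurement likelihoods:
  program parameter change: 0.302 × 0.80 × 0.33 × 0.09 = 0.0071755
  raw-material variation: 0.124 × 0.53 × 0.35 × 0.47 = 0.010811
  supplier lot change: 0.164 × 0.75 × 0.86 × 0.76 = 0.080393
  humidity excursion: 0.410 × 0.29 × 0.65 × 0.67 = 0.051781
The unnormalized weights sum to 0.15016.
P(program parameter change | evidence) ≈ 0.0071755 / 0.15016 ≈ 0.048
P(raw-material variation | evidence) ≈ 0.010811 / 0.15016 ≈ 0.072
P(supplier lot change | evidence) ≈ 0.080393 / 0.15016 ≈ 0.535
P(humidity excursion | evidence) ≈ 0.051781 / 0.15016 ≈ 0.345
The largest is 0.535, so supplier lot change is most probable.

supplier lot change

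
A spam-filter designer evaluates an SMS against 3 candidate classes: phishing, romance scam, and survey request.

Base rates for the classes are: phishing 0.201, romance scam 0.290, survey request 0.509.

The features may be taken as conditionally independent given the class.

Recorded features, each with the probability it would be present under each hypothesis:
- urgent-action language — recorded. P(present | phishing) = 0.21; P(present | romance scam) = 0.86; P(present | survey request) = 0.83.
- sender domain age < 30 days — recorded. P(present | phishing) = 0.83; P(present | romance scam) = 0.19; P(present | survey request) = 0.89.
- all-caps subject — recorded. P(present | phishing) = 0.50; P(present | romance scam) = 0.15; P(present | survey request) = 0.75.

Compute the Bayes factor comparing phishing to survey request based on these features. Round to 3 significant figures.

0.157

Joint likelihood of the feature pattern under each hypothesis:
  phishing: 0.21 × 0.83 × 0.50 = 0.08715
  survey request: 0.83 × 0.89 × 0.75 = 0.55402
Bayes factor = 0.08715 / 0.55402 ≈ 0.157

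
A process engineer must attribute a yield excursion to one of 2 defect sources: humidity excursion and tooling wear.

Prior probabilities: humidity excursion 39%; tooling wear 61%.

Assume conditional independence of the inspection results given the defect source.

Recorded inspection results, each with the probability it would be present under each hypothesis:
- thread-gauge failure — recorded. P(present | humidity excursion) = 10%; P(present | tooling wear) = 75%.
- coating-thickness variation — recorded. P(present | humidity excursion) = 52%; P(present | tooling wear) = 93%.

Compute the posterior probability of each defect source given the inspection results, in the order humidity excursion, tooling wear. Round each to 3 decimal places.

0.045, 0.955

By Bayes' rule with conditional independence, the unnormalized weight for each hypothesis is prior × ∏ likelihoods:
  humidity excursion: 0.39 × 0.10 × 0.52 = 0.02028
  tooling wear: 0.61 × 0.75 × 0.93 = 0.42548
Marginal likelihood of the evidence = 0.44576.
P(humidity excursion | evidence) = 0.02028 / 0.44576 ≈ 0.045
P(tooling wear | evidence) = 0.42548 / 0.44576 ≈ 0.955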